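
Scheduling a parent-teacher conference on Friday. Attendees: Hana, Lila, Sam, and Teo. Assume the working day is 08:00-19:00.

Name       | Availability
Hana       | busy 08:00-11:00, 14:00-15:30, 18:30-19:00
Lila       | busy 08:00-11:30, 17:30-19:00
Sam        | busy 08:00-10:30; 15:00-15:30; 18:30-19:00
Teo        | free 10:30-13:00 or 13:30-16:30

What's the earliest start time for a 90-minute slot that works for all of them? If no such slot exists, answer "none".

11:30

Hana free: 11:00-14:00, 15:30-18:30 (invert busy blocks within the working day).
Lila free: 11:30-17:30 (invert busy blocks within the working day).
Sam free: 10:30-15:00, 15:30-18:30 (invert busy blocks within the working day).
Teo free: 10:30-13:00, 13:30-16:30.
Hana ∩ Lila: 11:30-14:00, 15:30-17:30.
Hana ∩ Lila ∩ Sam: 11:30-14:00, 15:30-17:30.
Hana ∩ Lila ∩ Sam ∩ Teo: 11:30-13:00, 13:30-14:00, 15:30-16:30.
The first common window of at least 90 minutes is 11:30-13:00, so the earliest start is 11:30.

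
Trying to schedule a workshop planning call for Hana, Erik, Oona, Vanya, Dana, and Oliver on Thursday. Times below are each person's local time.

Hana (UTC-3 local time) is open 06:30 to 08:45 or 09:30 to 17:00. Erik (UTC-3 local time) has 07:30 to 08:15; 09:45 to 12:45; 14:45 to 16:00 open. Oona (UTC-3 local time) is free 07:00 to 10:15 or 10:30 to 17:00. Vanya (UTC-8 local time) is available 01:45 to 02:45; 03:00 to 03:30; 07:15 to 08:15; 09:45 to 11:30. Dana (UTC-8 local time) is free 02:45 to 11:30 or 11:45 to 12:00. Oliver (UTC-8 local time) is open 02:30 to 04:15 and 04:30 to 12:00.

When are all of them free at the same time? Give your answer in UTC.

11:00-11:15, 15:15-15:45, 17:45-19:00

Hana in UTC: 09:30-11:45, 12:30-20:00 (add 3h to convert from UTC-3).
Erik in UTC: 10:30-11:15, 12:45-15:45, 17:45-19:00 (add 3h to convert from UTC-3).
Oona in UTC: 10:00-13:15, 13:30-20:00 (add 3h to convert from UTC-3).
Vanya in UTC: 09:45-10:45, 11:00-11:30, 15:15-16:15, 17:45-19:30 (add 8h to convert from UTC-8).
Dana in UTC: 10:45-19:30, 19:45-20:00 (add 8h to convert from UTC-8).
Oliver in UTC: 10:30-12:15, 12:30-20:00 (add 8h to convert from UTC-8).
Hana ∩ Erik: 10:30-11:15, 12:45-15:45, 17:45-19:00.
Hana ∩ Erik ∩ Oona: 10:30-11:15, 12:45-13:15, 13:30-15:45, 17:45-19:00.
Hana ∩ Erik ∩ Oona ∩ Vanya: 10:30-10:45, 11:00-11:15, 15:15-15:45, 17:45-19:00.
Hana ∩ Erik ∩ Oona ∩ Vanya ∩ Dana: 11:00-11:15, 15:15-15:45, 17:45-19:00.
Hana ∩ Erik ∩ Oona ∩ Vanya ∩ Dana ∩ Oliver: 11:00-11:15, 15:15-15:45, 17:45-19:00.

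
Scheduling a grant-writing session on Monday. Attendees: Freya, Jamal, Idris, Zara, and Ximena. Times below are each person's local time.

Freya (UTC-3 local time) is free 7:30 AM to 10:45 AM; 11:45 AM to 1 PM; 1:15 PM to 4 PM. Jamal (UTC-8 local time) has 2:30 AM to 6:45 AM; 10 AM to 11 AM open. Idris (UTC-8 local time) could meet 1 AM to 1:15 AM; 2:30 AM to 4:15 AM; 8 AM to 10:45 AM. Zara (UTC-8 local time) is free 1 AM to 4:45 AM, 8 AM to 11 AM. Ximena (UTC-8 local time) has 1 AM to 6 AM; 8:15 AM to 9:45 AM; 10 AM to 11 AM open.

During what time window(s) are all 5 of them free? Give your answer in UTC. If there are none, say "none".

10:30-12:15, 18:00-18:45

Freya in UTC: 10:30-13:45, 14:45-16:00, 16:15-19:00 (add 3h to convert from UTC-3).
Jamal in UTC: 10:30-14:45, 18:00-19:00 (add 8h to convert from UTC-8).
Idris in UTC: 09:00-09:15, 10:30-12:15, 16:00-18:45 (add 8h to convert from UTC-8).
Zara in UTC: 09:00-12:45, 16:00-19:00 (add 8h to convert from UTC-8).
Ximena in UTC: 09:00-14:00, 16:15-17:45, 18:00-19:00 (add 8h to convert from UTC-8).
Freya ∩ Jamal: 10:30-13:45, 18:00-19:00.
Freya ∩ Jamal ∩ Idris: 10:30-12:15, 18:00-18:45.
Freya ∩ Jamal ∩ Idris ∩ Zara: 10:30-12:15, 18:00-18:45.
Freya ∩ Jamal ∩ Idris ∩ Zara ∩ Ximena: 10:30-12:15, 18:00-18:45.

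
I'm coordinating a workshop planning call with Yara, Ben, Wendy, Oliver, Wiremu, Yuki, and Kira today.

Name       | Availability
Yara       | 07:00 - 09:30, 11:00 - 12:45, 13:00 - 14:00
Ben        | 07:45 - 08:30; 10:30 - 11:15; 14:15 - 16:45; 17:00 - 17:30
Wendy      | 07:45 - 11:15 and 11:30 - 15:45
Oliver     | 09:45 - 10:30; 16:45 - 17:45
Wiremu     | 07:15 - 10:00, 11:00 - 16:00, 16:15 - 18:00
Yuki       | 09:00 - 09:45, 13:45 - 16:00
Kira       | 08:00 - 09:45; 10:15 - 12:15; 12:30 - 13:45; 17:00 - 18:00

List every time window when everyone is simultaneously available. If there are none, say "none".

Yara ∩ Ben: 07:45-08:30, 11:00-11:15.
Yara ∩ Ben ∩ Wendy: 07:45-08:30, 11:00-11:15.
Yara ∩ Ben ∩ Wendy ∩ Oliver: ∅.
Yara ∩ Ben ∩ Wendy ∩ Oliver ∩ Wiremu: ∅.
Yara ∩ Ben ∩ Wendy ∩ Oliver ∩ Wiremu ∩ Yuki: ∅.
Yara ∩ Ben ∩ Wendy ∩ Oliver ∩ Wiremu ∩ Yuki ∩ Kira: ∅.
There is no time when everyone is free.

none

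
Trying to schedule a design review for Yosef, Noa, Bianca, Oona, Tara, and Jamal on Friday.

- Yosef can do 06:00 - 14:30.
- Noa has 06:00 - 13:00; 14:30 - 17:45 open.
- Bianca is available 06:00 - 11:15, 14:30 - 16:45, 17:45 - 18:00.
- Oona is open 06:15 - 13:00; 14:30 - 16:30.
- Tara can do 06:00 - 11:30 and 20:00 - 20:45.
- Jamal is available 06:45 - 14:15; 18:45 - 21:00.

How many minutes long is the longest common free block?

270

Yosef ∩ Noa: 06:00-13:00.
Yosef ∩ Noa ∩ Bianca: 06:00-11:15.
Yosef ∩ Noa ∩ Bianca ∩ Oona: 06:15-11:15.
Yosef ∩ Noa ∩ Bianca ∩ Oona ∩ Tara: 06:15-11:15.
Yosef ∩ Noa ∩ Bianca ∩ Oona ∩ Tara ∩ Jamal: 06:45-11:15.
The longest is 06:45-11:15 at 270 minutes.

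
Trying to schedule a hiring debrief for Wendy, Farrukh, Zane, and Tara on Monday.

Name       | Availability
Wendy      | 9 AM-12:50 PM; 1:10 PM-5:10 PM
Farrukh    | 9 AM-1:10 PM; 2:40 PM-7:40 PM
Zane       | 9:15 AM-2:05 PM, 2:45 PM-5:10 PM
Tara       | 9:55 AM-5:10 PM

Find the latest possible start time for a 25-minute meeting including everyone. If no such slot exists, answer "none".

16:45

Wendy ∩ Farrukh: 09:00-12:50, 14:40-17:10.
Wendy ∩ Farrukh ∩ Zane: 09:15-12:50, 14:45-17:10.
Wendy ∩ Farrukh ∩ Zane ∩ Tara: 09:55-12:50, 14:45-17:10.
The last common window of at least 25 minutes is 14:45-17:10; a 25-minute meeting can start as late as 16:45 and still end by 17:10.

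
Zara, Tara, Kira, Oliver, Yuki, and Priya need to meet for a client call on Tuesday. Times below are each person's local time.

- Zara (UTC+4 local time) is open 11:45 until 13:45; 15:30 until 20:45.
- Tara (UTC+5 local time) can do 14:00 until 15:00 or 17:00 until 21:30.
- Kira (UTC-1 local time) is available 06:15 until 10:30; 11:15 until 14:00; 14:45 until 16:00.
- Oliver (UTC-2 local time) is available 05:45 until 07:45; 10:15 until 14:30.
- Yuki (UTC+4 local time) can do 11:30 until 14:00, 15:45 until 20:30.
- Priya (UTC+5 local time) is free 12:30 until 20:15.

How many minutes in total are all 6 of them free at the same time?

210

Zara in UTC: 07:45-09:45, 11:30-16:45 (subtract 4h to convert from UTC+4).
Tara in UTC: 09:00-10:00, 12:00-16:30 (subtract 5h to convert from UTC+5).
Kira in UTC: 07:15-11:30, 12:15-15:00, 15:45-17:00 (add 1h to convert from UTC-1).
Oliver in UTC: 07:45-09:45, 12:15-16:30 (add 2h to convert from UTC-2).
Yuki in UTC: 07:30-10:00, 11:45-16:30 (subtract 4h to convert from UTC+4).
Priya in UTC: 07:30-15:15 (subtract 5h to convert from UTC+5).
Zara ∩ Tara: 09:00-09:45, 12:00-16:30.
Zara ∩ Tara ∩ Kira: 09:00-09:45, 12:15-15:00, 15:45-16:30.
Zara ∩ Tara ∩ Kira ∩ Oliver: 09:00-09:45, 12:15-15:00, 15:45-16:30.
Zara ∩ Tara ∩ Kira ∩ Oliver ∩ Yuki: 09:00-09:45, 12:15-15:00, 15:45-16:30.
Zara ∩ Tara ∩ Kira ∩ Oliver ∩ Yuki ∩ Priya: 09:00-09:45, 12:15-15:00.
So the common availability across everyone is 09:00-09:45, 12:15-15:00.
Summing the common windows: 45 + 165 = 210 minutes.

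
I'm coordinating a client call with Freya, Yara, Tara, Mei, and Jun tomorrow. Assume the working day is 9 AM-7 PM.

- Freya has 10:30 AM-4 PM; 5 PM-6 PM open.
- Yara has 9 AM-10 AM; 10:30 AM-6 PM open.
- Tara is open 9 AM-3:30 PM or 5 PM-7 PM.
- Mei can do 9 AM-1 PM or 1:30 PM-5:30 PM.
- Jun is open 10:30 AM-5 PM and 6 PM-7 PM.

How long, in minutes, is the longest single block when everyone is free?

150

Freya ∩ Yara: 10:30-16:00, 17:00-18:00.
Freya ∩ Yara ∩ Tara: 10:30-15:30, 17:00-18:00.
Freya ∩ Yara ∩ Tara ∩ Mei: 10:30-13:00, 13:30-15:30, 17:00-17:30.
Freya ∩ Yara ∩ Tara ∩ Mei ∩ Jun: 10:30-13:00, 13:30-15:30.
The longest is 10:30-13:00 at 150 minutes.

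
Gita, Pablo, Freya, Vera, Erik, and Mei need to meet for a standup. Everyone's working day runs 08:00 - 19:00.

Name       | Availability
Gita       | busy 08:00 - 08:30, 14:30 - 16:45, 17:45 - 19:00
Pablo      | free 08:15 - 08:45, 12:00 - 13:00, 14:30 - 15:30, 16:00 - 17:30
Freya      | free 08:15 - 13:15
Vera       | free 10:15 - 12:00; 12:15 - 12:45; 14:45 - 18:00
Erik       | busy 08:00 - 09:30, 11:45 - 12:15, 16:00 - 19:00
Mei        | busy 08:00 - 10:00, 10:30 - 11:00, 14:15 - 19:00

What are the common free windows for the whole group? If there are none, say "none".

Gita free: 08:30-14:30, 16:45-17:45 (invert busy blocks within the working day).
Pablo free: 08:15-08:45, 12:00-13:00, 14:30-15:30, 16:00-17:30.
Freya free: 08:15-13:15.
Vera free: 10:15-12:00, 12:15-12:45, 14:45-18:00.
Erik free: 09:30-11:45, 12:15-16:00 (invert busy blocks within the working day).
Mei free: 10:00-10:30, 11:00-14:15 (invert busy blocks within the working day).
Gita ∩ Pablo: 08:30-08:45, 12:00-13:00, 16:45-17:30.
Gita ∩ Pablo ∩ Freya: 08:30-08:45, 12:00-13:00.
Gita ∩ Pablo ∩ Freya ∩ Vera: 12:15-12:45.
Gita ∩ Pablo ∩ Freya ∩ Vera ∩ Erik: 12:15-12:45.
Gita ∩ Pablo ∩ Freya ∩ Vera ∩ Erik ∩ Mei: 12:15-12:45.
Those are the intersection windows.

12:15-12:45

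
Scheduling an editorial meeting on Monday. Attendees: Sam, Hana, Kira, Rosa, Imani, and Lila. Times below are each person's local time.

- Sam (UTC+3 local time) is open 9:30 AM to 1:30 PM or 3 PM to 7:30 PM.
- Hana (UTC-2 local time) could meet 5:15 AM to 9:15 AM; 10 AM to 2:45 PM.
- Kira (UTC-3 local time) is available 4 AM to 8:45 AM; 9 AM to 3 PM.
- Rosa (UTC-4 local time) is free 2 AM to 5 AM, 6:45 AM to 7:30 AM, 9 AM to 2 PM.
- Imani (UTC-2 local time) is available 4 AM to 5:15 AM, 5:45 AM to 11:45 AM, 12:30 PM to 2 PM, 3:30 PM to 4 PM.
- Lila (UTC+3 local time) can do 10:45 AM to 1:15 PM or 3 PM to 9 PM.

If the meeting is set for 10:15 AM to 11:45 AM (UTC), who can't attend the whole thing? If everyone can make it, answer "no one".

Hana, Lila, Rosa, Sam

Sam in UTC: 06:30-10:30, 12:00-16:30 (subtract 3h to convert from UTC+3).
Hana in UTC: 07:15-11:15, 12:00-16:45 (add 2h to convert from UTC-2).
Kira in UTC: 07:00-11:45, 12:00-18:00 (add 3h to convert from UTC-3).
Rosa in UTC: 06:00-09:00, 10:45-11:30, 13:00-18:00 (add 4h to convert from UTC-4).
Imani in UTC: 06:00-07:15, 07:45-13:45, 14:30-16:00, 17:30-18:00 (add 2h to convert from UTC-2).
Lila in UTC: 07:45-10:15, 12:00-18:00 (subtract 3h to convert from UTC+3).
Sam: not fully free for 10:15-11:45. Hana: not fully free for 10:15-11:45. Kira: free for 10:15-11:45. Rosa: not fully free for 10:15-11:45. Imani: free for 10:15-11:45. Lila: not fully free for 10:15-11:45.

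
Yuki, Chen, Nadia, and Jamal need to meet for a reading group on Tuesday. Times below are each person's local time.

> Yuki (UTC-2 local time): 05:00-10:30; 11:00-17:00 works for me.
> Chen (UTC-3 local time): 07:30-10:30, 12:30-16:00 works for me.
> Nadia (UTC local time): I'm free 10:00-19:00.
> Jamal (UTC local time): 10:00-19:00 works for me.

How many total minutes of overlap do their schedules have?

360

Yuki in UTC: 07:00-12:30, 13:00-19:00 (add 2h to convert from UTC-2).
Chen in UTC: 10:30-13:30, 15:30-19:00 (add 3h to convert from UTC-3).
Nadia in UTC: 10:00-19:00.
Jamal in UTC: 10:00-19:00.
Yuki ∩ Chen: 10:30-12:30, 13:00-13:30, 15:30-19:00.
Yuki ∩ Chen ∩ Nadia: 10:30-12:30, 13:00-13:30, 15:30-19:00.
Yuki ∩ Chen ∩ Nadia ∩ Jamal: 10:30-12:30, 13:00-13:30, 15:30-19:00.
Summing the common windows: 120 + 30 + 210 = 360 minutes.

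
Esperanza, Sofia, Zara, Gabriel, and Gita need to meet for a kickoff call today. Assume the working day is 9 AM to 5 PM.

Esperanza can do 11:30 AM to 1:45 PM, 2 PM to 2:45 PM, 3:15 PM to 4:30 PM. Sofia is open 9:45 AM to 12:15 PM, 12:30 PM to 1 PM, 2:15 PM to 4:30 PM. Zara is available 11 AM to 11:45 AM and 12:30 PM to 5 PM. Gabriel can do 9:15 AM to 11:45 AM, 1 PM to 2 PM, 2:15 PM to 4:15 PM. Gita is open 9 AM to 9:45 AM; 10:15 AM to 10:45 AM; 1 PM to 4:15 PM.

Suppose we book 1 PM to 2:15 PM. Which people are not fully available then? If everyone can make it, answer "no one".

Esperanza, Gabriel, Sofia

Esperanza: not fully free for 13:00-14:15. Sofia: not fully free for 13:00-14:15. Zara: free for 13:00-14:15. Gabriel: not fully free for 13:00-14:15. Gita: free for 13:00-14:15.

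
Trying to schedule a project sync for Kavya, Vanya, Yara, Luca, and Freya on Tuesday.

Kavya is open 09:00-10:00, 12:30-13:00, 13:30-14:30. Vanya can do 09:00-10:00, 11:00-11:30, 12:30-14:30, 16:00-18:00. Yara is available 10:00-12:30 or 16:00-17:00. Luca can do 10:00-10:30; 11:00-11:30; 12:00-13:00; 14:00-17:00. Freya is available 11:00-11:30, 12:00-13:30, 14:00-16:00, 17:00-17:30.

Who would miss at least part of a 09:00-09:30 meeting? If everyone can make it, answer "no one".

Freya, Luca, Yara

Kavya: free for 09:00-09:30. Vanya: free for 09:00-09:30. Yara: not fully free for 09:00-09:30. Luca: not fully free for 09:00-09:30. Freya: not fully free for 09:00-09:30.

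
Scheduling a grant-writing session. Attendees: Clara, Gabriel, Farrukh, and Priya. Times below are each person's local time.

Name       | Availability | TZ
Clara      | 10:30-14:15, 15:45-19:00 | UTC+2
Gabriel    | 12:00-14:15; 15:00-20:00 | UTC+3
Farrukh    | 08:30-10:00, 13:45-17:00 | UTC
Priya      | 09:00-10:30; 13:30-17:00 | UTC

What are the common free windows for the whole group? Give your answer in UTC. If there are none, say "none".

Clara in UTC: 08:30-12:15, 13:45-17:00 (subtract 2h to convert from UTC+2).
Gabriel in UTC: 09:00-11:15, 12:00-17:00 (subtract 3h to convert from UTC+3).
Farrukh in UTC: 08:30-10:00, 13:45-17:00.
Priya in UTC: 09:00-10:30, 13:30-17:00.
Clara ∩ Gabriel: 09:00-11:15, 12:00-12:15, 13:45-17:00.
Clara ∩ Gabriel ∩ Farrukh: 09:00-10:00, 13:45-17:00.
Clara ∩ Gabriel ∩ Farrukh ∩ Priya: 09:00-10:00, 13:45-17:00.

09:00-10:00, 13:45-17:00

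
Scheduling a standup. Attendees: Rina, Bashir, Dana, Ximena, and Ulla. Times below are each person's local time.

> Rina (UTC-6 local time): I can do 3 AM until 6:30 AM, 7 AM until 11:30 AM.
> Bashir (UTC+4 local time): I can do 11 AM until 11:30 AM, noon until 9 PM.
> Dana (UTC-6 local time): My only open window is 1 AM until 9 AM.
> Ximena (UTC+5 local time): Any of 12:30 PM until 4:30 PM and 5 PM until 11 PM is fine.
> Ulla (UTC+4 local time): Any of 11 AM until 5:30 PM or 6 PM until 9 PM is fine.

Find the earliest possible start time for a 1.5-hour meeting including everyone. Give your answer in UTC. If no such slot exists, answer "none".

09:00

Rina in UTC: 09:00-12:30, 13:00-17:30 (add 6h to convert from UTC-6).
Bashir in UTC: 07:00-07:30, 08:00-17:00 (subtract 4h to convert from UTC+4).
Dana in UTC: 07:00-15:00 (add 6h to convert from UTC-6).
Ximena in UTC: 07:30-11:30, 12:00-18:00 (subtract 5h to convert from UTC+5).
Ulla in UTC: 07:00-13:30, 14:00-17:00 (subtract 4h to convert from UTC+4).
Rina ∩ Bashir: 09:00-12:30, 13:00-17:00.
Rina ∩ Bashir ∩ Dana: 09:00-12:30, 13:00-15:00.
Rina ∩ Bashir ∩ Dana ∩ Ximena: 09:00-11:30, 12:00-12:30, 13:00-15:00.
Rina ∩ Bashir ∩ Dana ∩ Ximena ∩ Ulla: 09:00-11:30, 12:00-12:30, 13:00-13:30, 14:00-15:00.
Those are the intersection windows.
The first common window of at least 90 minutes is 09:00-11:30, so the earliest start is 09:00.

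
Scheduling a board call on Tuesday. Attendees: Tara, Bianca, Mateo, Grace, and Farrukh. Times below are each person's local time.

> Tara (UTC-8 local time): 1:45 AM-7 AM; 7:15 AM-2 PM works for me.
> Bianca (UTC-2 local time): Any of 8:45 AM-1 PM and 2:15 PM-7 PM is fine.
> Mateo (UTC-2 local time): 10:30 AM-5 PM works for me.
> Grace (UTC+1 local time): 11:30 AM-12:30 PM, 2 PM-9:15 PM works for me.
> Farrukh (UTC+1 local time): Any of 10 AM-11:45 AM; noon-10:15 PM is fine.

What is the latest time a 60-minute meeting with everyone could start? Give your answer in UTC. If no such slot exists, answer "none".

18:00

Tara in UTC: 09:45-15:00, 15:15-22:00 (add 8h to convert from UTC-8).
Bianca in UTC: 10:45-15:00, 16:15-21:00 (add 2h to convert from UTC-2).
Mateo in UTC: 12:30-19:00 (add 2h to convert from UTC-2).
Grace in UTC: 10:30-11:30, 13:00-20:15 (subtract 1h to convert from UTC+1).
Farrukh in UTC: 09:00-10:45, 11:00-21:15 (subtract 1h to convert from UTC+1).
Tara ∩ Bianca: 10:45-15:00, 16:15-21:00.
Tara ∩ Bianca ∩ Mateo: 12:30-15:00, 16:15-19:00.
Tara ∩ Bianca ∩ Mateo ∩ Grace: 13:00-15:00, 16:15-19:00.
Tara ∩ Bianca ∩ Mateo ∩ Grace ∩ Farrukh: 13:00-15:00, 16:15-19:00.
The last common window of at least 60 minutes is 16:15-19:00; a 60-minute meeting can start as late as 18:00 and still end by 19:00.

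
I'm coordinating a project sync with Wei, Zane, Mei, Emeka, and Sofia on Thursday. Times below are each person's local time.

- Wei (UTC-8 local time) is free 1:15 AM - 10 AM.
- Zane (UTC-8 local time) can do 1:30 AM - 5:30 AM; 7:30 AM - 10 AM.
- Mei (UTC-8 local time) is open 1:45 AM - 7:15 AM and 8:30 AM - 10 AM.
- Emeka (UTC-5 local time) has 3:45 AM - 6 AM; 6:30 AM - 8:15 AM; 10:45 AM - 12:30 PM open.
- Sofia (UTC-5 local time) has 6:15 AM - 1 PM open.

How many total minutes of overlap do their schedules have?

165

Wei in UTC: 09:15-18:00 (add 8h to convert from UTC-8).
Zane in UTC: 09:30-13:30, 15:30-18:00 (add 8h to convert from UTC-8).
Mei in UTC: 09:45-15:15, 16:30-18:00 (add 8h to convert from UTC-8).
Emeka in UTC: 08:45-11:00, 11:30-13:15, 15:45-17:30 (add 5h to convert from UTC-5).
Sofia in UTC: 11:15-18:00 (add 5h to convert from UTC-5).
Wei ∩ Zane: 09:30-13:30, 15:30-18:00.
Wei ∩ Zane ∩ Mei: 09:45-13:30, 16:30-18:00.
Wei ∩ Zane ∩ Mei ∩ Emeka: 09:45-11:00, 11:30-13:15, 16:30-17:30.
Wei ∩ Zane ∩ Mei ∩ Emeka ∩ Sofia: 11:30-13:15, 16:30-17:30.
Summing the common windows: 105 + 60 = 165 minutes.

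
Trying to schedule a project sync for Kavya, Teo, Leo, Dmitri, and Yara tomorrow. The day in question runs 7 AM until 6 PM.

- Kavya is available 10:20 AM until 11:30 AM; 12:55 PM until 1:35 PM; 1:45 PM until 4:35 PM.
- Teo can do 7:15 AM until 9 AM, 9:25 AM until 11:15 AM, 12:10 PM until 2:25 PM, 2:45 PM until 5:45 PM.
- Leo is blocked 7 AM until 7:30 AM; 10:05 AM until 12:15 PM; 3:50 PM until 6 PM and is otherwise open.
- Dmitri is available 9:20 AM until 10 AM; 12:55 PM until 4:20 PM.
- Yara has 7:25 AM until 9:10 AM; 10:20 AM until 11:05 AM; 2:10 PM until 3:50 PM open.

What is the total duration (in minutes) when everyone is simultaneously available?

80

Kavya free: 10:20-11:30, 12:55-13:35, 13:45-16:35.
Teo free: 07:15-09:00, 09:25-11:15, 12:10-14:25, 14:45-17:45.
Leo free: 07:30-10:05, 12:15-15:50 (invert busy blocks within the working day).
Dmitri free: 09:20-10:00, 12:55-16:20.
Yara free: 07:25-09:10, 10:20-11:05, 14:10-15:50.
Kavya ∩ Teo: 10:20-11:15, 12:55-13:35, 13:45-14:25, 14:45-16:35.
Kavya ∩ Teo ∩ Leo: 12:55-13:35, 13:45-14:25, 14:45-15:50.
Kavya ∩ Teo ∩ Leo ∩ Dmitri: 12:55-13:35, 13:45-14:25, 14:45-15:50.
Kavya ∩ Teo ∩ Leo ∩ Dmitri ∩ Yara: 14:10-14:25, 14:45-15:50.
Those are the intersection windows.
Summing the common windows: 15 + 65 = 80 minutes.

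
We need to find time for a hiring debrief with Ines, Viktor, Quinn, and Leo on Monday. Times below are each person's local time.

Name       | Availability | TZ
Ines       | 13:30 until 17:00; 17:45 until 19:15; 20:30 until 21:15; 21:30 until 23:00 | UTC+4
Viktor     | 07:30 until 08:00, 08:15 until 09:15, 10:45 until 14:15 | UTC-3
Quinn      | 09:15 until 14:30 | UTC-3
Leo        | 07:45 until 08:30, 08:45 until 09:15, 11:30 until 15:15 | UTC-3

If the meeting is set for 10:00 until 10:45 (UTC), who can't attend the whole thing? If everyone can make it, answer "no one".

Ines in UTC: 09:30-13:00, 13:45-15:15, 16:30-17:15, 17:30-19:00 (subtract 4h to convert from UTC+4).
Viktor in UTC: 10:30-11:00, 11:15-12:15, 13:45-17:15 (add 3h to convert from UTC-3).
Quinn in UTC: 12:15-17:30 (add 3h to convert from UTC-3).
Leo in UTC: 10:45-11:30, 11:45-12:15, 14:30-18:15 (add 3h to convert from UTC-3).
Ines: free for 10:00-10:45. Viktor: not fully free for 10:00-10:45. Quinn: not fully free for 10:00-10:45. Leo: not fully free for 10:00-10:45.

Leo, Quinn, Viktor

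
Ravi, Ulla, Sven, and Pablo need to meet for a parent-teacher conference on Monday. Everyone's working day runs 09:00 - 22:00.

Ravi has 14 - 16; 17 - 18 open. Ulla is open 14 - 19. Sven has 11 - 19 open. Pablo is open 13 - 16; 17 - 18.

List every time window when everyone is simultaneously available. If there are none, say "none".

Ravi ∩ Ulla: 14:00-16:00, 17:00-18:00.
Ravi ∩ Ulla ∩ Sven: 14:00-16:00, 17:00-18:00.
Ravi ∩ Ulla ∩ Sven ∩ Pablo: 14:00-16:00, 17:00-18:00.

14:00-16:00, 17:00-18:00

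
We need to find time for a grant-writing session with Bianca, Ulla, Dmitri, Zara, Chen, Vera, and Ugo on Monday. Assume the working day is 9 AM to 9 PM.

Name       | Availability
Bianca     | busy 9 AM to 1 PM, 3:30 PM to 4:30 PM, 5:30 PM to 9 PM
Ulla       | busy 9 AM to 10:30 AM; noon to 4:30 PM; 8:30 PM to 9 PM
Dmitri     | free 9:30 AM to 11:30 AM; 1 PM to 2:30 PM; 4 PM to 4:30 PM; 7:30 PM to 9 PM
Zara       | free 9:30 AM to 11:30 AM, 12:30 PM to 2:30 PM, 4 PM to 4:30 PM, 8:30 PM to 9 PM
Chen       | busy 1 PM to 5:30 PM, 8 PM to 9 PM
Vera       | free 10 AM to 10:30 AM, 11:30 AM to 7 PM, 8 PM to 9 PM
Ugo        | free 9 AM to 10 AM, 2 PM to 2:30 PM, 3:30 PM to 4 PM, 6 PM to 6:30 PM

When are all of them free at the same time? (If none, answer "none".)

Bianca free: 13:00-15:30, 16:30-17:30 (invert busy blocks within the working day).
Ulla free: 10:30-12:00, 16:30-20:30 (invert busy blocks within the working day).
Dmitri free: 09:30-11:30, 13:00-14:30, 16:00-16:30, 19:30-21:00.
Zara free: 09:30-11:30, 12:30-14:30, 16:00-16:30, 20:30-21:00.
Chen free: 09:00-13:00, 17:30-20:00 (invert busy blocks within the working day).
Vera free: 10:00-10:30, 11:30-19:00, 20:00-21:00.
Ugo free: 09:00-10:00, 14:00-14:30, 15:30-16:00, 18:00-18:30.
Bianca ∩ Ulla: 16:30-17:30.
Bianca ∩ Ulla ∩ Dmitri: ∅.
Bianca ∩ Ulla ∩ Dmitri ∩ Zara: ∅.
Bianca ∩ Ulla ∩ Dmitri ∩ Zara ∩ Chen: ∅.
Bianca ∩ Ulla ∩ Dmitri ∩ Zara ∩ Chen ∩ Vera: ∅.
Bianca ∩ Ulla ∩ Dmitri ∩ Zara ∩ Chen ∩ Vera ∩ Ugo: ∅.
There is no time when everyone is free.

none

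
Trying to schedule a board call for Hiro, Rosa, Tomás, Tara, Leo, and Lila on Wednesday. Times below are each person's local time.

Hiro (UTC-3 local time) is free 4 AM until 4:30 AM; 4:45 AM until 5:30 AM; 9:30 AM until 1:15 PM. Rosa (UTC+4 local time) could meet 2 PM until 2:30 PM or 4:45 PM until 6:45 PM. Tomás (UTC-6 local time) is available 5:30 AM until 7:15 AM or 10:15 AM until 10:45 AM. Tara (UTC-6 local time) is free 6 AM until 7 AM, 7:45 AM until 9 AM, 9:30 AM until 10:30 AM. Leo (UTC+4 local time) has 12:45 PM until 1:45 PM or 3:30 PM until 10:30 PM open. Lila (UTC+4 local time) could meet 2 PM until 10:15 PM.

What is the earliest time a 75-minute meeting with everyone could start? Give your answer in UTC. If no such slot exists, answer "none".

none

Hiro in UTC: 07:00-07:30, 07:45-08:30, 12:30-16:15 (add 3h to convert from UTC-3).
Rosa in UTC: 10:00-10:30, 12:45-14:45 (subtract 4h to convert from UTC+4).
Tomás in UTC: 11:30-13:15, 16:15-16:45 (add 6h to convert from UTC-6).
Tara in UTC: 12:00-13:00, 13:45-15:00, 15:30-16:30 (add 6h to convert from UTC-6).
Leo in UTC: 08:45-09:45, 11:30-18:30 (subtract 4h to convert from UTC+4).
Lila in UTC: 10:00-18:15 (subtract 4h to convert from UTC+4).
Hiro ∩ Rosa: 12:45-14:45.
Hiro ∩ Rosa ∩ Tomás: 12:45-13:15.
Hiro ∩ Rosa ∩ Tomás ∩ Tara: 12:45-13:00.
Hiro ∩ Rosa ∩ Tomás ∩ Tara ∩ Leo: 12:45-13:00.
Hiro ∩ Rosa ∩ Tomás ∩ Tara ∩ Leo ∩ Lila: 12:45-13:00.
So the common availability across everyone is 12:45-13:00.
No common window is at least 75 minutes long.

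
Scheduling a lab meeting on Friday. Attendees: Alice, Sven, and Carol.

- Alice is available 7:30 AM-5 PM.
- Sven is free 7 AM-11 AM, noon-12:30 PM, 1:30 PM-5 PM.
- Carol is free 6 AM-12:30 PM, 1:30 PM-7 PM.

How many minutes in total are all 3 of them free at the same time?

Alice ∩ Sven: 07:30-11:00, 12:00-12:30, 13:30-17:00.
Alice ∩ Sven ∩ Carol: 07:30-11:00, 12:00-12:30, 13:30-17:00.
Summing the common windows: 210 + 30 + 210 = 450 minutes.

450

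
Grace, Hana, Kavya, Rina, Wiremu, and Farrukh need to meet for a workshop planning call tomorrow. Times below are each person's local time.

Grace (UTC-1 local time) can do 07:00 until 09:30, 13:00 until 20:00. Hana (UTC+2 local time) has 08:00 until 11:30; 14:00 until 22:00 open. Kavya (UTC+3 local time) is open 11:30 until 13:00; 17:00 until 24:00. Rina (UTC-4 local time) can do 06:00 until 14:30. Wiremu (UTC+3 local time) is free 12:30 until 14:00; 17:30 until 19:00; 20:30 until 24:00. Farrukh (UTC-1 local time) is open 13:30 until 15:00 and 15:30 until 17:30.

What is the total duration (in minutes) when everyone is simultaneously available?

150

Grace in UTC: 08:00-10:30, 14:00-21:00 (add 1h to convert from UTC-1).
Hana in UTC: 06:00-09:30, 12:00-20:00 (subtract 2h to convert from UTC+2).
Kavya in UTC: 08:30-10:00, 14:00-21:00 (subtract 3h to convert from UTC+3).
Rina in UTC: 10:00-18:30 (add 4h to convert from UTC-4).
Wiremu in UTC: 09:30-11:00, 14:30-16:00, 17:30-21:00 (subtract 3h to convert from UTC+3).
Farrukh in UTC: 14:30-16:00, 16:30-18:30 (add 1h to convert from UTC-1).
Grace ∩ Hana: 08:00-09:30, 14:00-20:00.
Grace ∩ Hana ∩ Kavya: 08:30-09:30, 14:00-20:00.
Grace ∩ Hana ∩ Kavya ∩ Rina: 14:00-18:30.
Grace ∩ Hana ∩ Kavya ∩ Rina ∩ Wiremu: 14:30-16:00, 17:30-18:30.
Grace ∩ Hana ∩ Kavya ∩ Rina ∩ Wiremu ∩ Farrukh: 14:30-16:00, 17:30-18:30.
So the common availability across everyone is 14:30-16:00, 17:30-18:30.
Summing the common windows: 90 + 60 = 150 minutes.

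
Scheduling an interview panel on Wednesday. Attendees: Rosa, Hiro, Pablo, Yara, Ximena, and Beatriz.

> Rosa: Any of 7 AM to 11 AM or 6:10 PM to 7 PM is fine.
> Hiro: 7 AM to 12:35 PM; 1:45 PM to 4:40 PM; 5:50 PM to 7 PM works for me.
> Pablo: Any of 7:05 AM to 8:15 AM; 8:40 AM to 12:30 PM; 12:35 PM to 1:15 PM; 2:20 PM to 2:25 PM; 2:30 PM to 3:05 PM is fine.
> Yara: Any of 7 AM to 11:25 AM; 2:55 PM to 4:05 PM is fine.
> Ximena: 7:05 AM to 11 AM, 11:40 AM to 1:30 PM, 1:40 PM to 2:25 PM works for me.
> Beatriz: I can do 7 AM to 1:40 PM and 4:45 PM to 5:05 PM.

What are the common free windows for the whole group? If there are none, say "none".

07:05-08:15, 08:40-11:00

Rosa ∩ Hiro: 07:00-11:00, 18:10-19:00.
Rosa ∩ Hiro ∩ Pablo: 07:05-08:15, 08:40-11:00.
Rosa ∩ Hiro ∩ Pablo ∩ Yara: 07:05-08:15, 08:40-11:00.
Rosa ∩ Hiro ∩ Pablo ∩ Yara ∩ Ximena: 07:05-08:15, 08:40-11:00.
Rosa ∩ Hiro ∩ Pablo ∩ Yara ∩ Ximena ∩ Beatriz: 07:05-08:15, 08:40-11:00.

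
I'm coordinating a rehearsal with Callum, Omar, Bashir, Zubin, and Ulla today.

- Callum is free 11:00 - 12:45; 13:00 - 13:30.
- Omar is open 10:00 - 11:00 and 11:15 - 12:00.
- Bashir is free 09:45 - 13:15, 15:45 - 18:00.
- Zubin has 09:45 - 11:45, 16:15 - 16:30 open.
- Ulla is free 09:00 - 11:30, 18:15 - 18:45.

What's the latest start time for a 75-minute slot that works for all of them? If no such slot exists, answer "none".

none

Callum ∩ Omar: 11:15-12:00.
Callum ∩ Omar ∩ Bashir: 11:15-12:00.
Callum ∩ Omar ∩ Bashir ∩ Zubin: 11:15-11:45.
Callum ∩ Omar ∩ Bashir ∩ Zubin ∩ Ulla: 11:15-11:30.
No common window is at least 75 minutes long.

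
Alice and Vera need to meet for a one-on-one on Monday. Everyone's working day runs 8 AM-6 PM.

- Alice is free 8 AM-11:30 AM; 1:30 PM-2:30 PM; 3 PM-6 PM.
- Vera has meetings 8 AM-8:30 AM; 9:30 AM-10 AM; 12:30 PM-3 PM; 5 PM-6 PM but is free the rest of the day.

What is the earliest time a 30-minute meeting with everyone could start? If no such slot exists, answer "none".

08:30

Alice free: 08:00-11:30, 13:30-14:30, 15:00-18:00.
Vera free: 08:30-09:30, 10:00-12:30, 15:00-17:00 (invert busy blocks within the working day).
Alice ∩ Vera: 08:30-09:30, 10:00-11:30, 15:00-17:00.
The first common window of at least 30 minutes is 08:30-09:30, so the earliest start is 08:30.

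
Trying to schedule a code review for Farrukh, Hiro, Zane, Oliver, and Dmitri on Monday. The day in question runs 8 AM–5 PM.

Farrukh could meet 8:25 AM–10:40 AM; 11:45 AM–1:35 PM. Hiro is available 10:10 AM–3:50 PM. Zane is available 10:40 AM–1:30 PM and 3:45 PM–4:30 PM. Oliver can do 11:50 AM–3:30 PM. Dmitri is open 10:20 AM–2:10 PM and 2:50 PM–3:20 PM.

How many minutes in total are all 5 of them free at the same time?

Farrukh ∩ Hiro: 10:10-10:40, 11:45-13:35.
Farrukh ∩ Hiro ∩ Zane: 11:45-13:30.
Farrukh ∩ Hiro ∩ Zane ∩ Oliver: 11:50-13:30.
Farrukh ∩ Hiro ∩ Zane ∩ Oliver ∩ Dmitri: 11:50-13:30.
So the common availability across everyone is 11:50-13:30.
That's a single block of 100 minutes.

100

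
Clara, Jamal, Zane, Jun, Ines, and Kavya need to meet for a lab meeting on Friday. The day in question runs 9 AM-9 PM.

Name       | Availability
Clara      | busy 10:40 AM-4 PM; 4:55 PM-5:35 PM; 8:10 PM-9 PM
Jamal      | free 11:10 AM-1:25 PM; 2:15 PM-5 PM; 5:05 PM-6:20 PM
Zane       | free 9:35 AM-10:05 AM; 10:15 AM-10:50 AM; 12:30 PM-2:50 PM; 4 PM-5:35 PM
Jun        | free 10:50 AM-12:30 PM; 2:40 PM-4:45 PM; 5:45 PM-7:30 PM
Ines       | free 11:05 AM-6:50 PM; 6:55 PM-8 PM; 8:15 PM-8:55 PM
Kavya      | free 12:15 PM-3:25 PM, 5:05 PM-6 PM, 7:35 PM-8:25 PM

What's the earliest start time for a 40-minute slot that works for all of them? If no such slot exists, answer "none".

none

Clara free: 09:00-10:40, 16:00-16:55, 17:35-20:10 (invert busy blocks within the working day).
Jamal free: 11:10-13:25, 14:15-17:00, 17:05-18:20.
Zane free: 09:35-10:05, 10:15-10:50, 12:30-14:50, 16:00-17:35.
Jun free: 10:50-12:30, 14:40-16:45, 17:45-19:30.
Ines free: 11:05-18:50, 18:55-20:00, 20:15-20:55.
Kavya free: 12:15-15:25, 17:05-18:00, 19:35-20:25.
Clara ∩ Jamal: 16:00-16:55, 17:35-18:20.
Clara ∩ Jamal ∩ Zane: 16:00-16:55.
Clara ∩ Jamal ∩ Zane ∩ Jun: 16:00-16:45.
Clara ∩ Jamal ∩ Zane ∩ Jun ∩ Ines: 16:00-16:45.
Clara ∩ Jamal ∩ Zane ∩ Jun ∩ Ines ∩ Kavya: ∅.
There is no time when everyone is free.
No common window is at least 40 minutes long.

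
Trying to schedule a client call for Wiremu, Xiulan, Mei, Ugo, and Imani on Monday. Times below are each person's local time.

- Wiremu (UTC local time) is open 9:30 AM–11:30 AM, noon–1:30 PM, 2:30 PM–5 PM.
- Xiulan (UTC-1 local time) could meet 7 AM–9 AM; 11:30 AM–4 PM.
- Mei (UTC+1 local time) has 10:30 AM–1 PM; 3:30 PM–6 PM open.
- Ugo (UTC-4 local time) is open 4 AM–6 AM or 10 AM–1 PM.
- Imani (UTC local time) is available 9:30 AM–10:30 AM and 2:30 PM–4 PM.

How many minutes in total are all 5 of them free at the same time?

120

Wiremu in UTC: 09:30-11:30, 12:00-13:30, 14:30-17:00.
Xiulan in UTC: 08:00-10:00, 12:30-17:00 (add 1h to convert from UTC-1).
Mei in UTC: 09:30-12:00, 14:30-17:00 (subtract 1h to convert from UTC+1).
Ugo in UTC: 08:00-10:00, 14:00-17:00 (add 4h to convert from UTC-4).
Imani in UTC: 09:30-10:30, 14:30-16:00.
Wiremu ∩ Xiulan: 09:30-10:00, 12:30-13:30, 14:30-17:00.
Wiremu ∩ Xiulan ∩ Mei: 09:30-10:00, 14:30-17:00.
Wiremu ∩ Xiulan ∩ Mei ∩ Ugo: 09:30-10:00, 14:30-17:00.
Wiremu ∩ Xiulan ∩ Mei ∩ Ugo ∩ Imani: 09:30-10:00, 14:30-16:00.
So the common availability across everyone is 09:30-10:00, 14:30-16:00.
Summing the common windows: 30 + 90 = 120 minutes.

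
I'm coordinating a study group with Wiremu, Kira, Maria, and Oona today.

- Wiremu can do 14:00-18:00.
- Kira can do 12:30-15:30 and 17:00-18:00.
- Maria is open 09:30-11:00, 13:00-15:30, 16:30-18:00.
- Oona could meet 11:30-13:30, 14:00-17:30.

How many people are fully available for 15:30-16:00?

2

Wiremu and Oona can make the full 15:30-16:00 slot — that's 2.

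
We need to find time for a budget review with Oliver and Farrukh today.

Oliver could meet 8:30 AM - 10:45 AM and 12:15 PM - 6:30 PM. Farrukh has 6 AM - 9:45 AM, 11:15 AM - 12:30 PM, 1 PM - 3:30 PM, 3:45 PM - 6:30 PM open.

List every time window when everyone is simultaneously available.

08:30-09:45, 12:15-12:30, 13:00-15:30, 15:45-18:30

Oliver ∩ Farrukh: 08:30-09:45, 12:15-12:30, 13:00-15:30, 15:45-18:30.
Those are the intersection windows.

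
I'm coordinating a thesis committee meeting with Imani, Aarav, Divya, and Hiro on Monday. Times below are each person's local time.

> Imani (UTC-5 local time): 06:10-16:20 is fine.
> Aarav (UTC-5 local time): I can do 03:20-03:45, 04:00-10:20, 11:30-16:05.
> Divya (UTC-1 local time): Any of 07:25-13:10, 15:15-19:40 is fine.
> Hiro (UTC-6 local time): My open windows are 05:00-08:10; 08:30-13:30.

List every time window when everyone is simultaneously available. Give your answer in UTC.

11:10-14:10, 16:30-19:30

Imani in UTC: 11:10-21:20 (add 5h to convert from UTC-5).
Aarav in UTC: 08:20-08:45, 09:00-15:20, 16:30-21:05 (add 5h to convert from UTC-5).
Divya in UTC: 08:25-14:10, 16:15-20:40 (add 1h to convert from UTC-1).
Hiro in UTC: 11:00-14:10, 14:30-19:30 (add 6h to convert from UTC-6).
Imani ∩ Aarav: 11:10-15:20, 16:30-21:05.
Imani ∩ Aarav ∩ Divya: 11:10-14:10, 16:30-20:40.
Imani ∩ Aarav ∩ Divya ∩ Hiro: 11:10-14:10, 16:30-19:30.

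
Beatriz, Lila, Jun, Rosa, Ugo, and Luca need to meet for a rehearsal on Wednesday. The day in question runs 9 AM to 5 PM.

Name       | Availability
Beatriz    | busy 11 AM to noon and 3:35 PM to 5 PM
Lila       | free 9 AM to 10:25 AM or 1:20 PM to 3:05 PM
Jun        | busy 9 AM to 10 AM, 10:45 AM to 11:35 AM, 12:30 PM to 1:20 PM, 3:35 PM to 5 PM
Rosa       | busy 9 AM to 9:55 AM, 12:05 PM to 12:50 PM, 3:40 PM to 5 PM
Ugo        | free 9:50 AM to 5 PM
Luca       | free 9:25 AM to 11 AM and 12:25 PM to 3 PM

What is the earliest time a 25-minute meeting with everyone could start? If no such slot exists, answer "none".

Beatriz free: 09:00-11:00, 12:00-15:35 (invert busy blocks within the working day).
Lila free: 09:00-10:25, 13:20-15:05.
Jun free: 10:00-10:45, 11:35-12:30, 13:20-15:35 (invert busy blocks within the working day).
Rosa free: 09:55-12:05, 12:50-15:40 (invert busy blocks within the working day).
Ugo free: 09:50-17:00.
Luca free: 09:25-11:00, 12:25-15:00.
Beatriz ∩ Lila: 09:00-10:25, 13:20-15:05.
Beatriz ∩ Lila ∩ Jun: 10:00-10:25, 13:20-15:05.
Beatriz ∩ Lila ∩ Jun ∩ Rosa: 10:00-10:25, 13:20-15:05.
Beatriz ∩ Lila ∩ Jun ∩ Rosa ∩ Ugo: 10:00-10:25, 13:20-15:05.
Beatriz ∩ Lila ∩ Jun ∩ Rosa ∩ Ugo ∩ Luca: 10:00-10:25, 13:20-15:00.
The first common window of at least 25 minutes is 10:00-10:25, so the earliest start is 10:00.

10:00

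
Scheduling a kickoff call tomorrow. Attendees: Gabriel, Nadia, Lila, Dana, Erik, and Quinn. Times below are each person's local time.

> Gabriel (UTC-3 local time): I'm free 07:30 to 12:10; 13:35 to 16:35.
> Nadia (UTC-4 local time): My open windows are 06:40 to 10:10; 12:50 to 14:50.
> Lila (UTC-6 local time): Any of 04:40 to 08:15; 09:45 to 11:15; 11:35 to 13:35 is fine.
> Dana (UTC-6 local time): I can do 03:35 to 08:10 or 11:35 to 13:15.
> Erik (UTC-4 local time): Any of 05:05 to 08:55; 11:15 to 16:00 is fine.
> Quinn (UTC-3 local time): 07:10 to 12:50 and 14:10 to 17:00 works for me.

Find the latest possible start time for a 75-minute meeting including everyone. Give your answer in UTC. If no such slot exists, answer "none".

17:35

Gabriel in UTC: 10:30-15:10, 16:35-19:35 (add 3h to convert from UTC-3).
Nadia in UTC: 10:40-14:10, 16:50-18:50 (add 4h to convert from UTC-4).
Lila in UTC: 10:40-14:15, 15:45-17:15, 17:35-19:35 (add 6h to convert from UTC-6).
Dana in UTC: 09:35-14:10, 17:35-19:15 (add 6h to convert from UTC-6).
Erik in UTC: 09:05-12:55, 15:15-20:00 (add 4h to convert from UTC-4).
Quinn in UTC: 10:10-15:50, 17:10-20:00 (add 3h to convert from UTC-3).
Gabriel ∩ Nadia: 10:40-14:10, 16:50-18:50.
Gabriel ∩ Nadia ∩ Lila: 10:40-14:10, 16:50-17:15, 17:35-18:50.
Gabriel ∩ Nadia ∩ Lila ∩ Dana: 10:40-14:10, 17:35-18:50.
Gabriel ∩ Nadia ∩ Lila ∩ Dana ∩ Erik: 10:40-12:55, 17:35-18:50.
Gabriel ∩ Nadia ∩ Lila ∩ Dana ∩ Erik ∩ Quinn: 10:40-12:55, 17:35-18:50.
Those are the intersection windows.
The last common window of at least 75 minutes is 17:35-18:50; a 75-minute meeting can start as late as 17:35 and still end by 18:50.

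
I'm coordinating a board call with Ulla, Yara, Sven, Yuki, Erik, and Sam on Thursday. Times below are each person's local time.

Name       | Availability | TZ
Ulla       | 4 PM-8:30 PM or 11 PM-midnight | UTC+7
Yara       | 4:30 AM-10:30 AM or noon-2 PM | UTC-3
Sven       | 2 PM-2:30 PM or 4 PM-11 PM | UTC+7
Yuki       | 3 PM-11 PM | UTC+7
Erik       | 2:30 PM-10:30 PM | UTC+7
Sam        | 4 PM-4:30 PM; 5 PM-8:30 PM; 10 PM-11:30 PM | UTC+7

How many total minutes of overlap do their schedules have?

Ulla in UTC: 09:00-13:30, 16:00-17:00 (subtract 7h to convert from UTC+7).
Yara in UTC: 07:30-13:30, 15:00-17:00 (add 3h to convert from UTC-3).
Sven in UTC: 07:00-07:30, 09:00-16:00 (subtract 7h to convert from UTC+7).
Yuki in UTC: 08:00-16:00 (subtract 7h to convert from UTC+7).
Erik in UTC: 07:30-15:30 (subtract 7h to convert from UTC+7).
Sam in UTC: 09:00-09:30, 10:00-13:30, 15:00-16:30 (subtract 7h to convert from UTC+7).
Ulla ∩ Yara: 09:00-13:30, 16:00-17:00.
Ulla ∩ Yara ∩ Sven: 09:00-13:30.
Ulla ∩ Yara ∩ Sven ∩ Yuki: 09:00-13:30.
Ulla ∩ Yara ∩ Sven ∩ Yuki ∩ Erik: 09:00-13:30.
Ulla ∩ Yara ∩ Sven ∩ Yuki ∩ Erik ∩ Sam: 09:00-09:30, 10:00-13:30.
Those are the intersection windows.
Summing the common windows: 30 + 210 = 240 minutes.

240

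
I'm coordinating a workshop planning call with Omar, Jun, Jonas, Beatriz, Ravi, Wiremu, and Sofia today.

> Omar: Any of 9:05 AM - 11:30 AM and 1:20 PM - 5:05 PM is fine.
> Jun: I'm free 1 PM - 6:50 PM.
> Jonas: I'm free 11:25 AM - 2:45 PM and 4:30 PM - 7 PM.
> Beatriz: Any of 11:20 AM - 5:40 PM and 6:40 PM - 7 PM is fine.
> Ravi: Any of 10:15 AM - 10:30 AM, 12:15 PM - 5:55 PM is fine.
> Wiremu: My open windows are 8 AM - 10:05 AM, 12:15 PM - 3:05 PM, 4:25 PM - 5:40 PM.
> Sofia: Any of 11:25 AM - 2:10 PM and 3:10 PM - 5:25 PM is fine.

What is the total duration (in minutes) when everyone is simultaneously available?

Omar ∩ Jun: 13:20-17:05.
Omar ∩ Jun ∩ Jonas: 13:20-14:45, 16:30-17:05.
Omar ∩ Jun ∩ Jonas ∩ Beatriz: 13:20-14:45, 16:30-17:05.
Omar ∩ Jun ∩ Jonas ∩ Beatriz ∩ Ravi: 13:20-14:45, 16:30-17:05.
Omar ∩ Jun ∩ Jonas ∩ Beatriz ∩ Ravi ∩ Wiremu: 13:20-14:45, 16:30-17:05.
Omar ∩ Jun ∩ Jonas ∩ Beatriz ∩ Ravi ∩ Wiremu ∩ Sofia: 13:20-14:10, 16:30-17:05.
Summing the common windows: 50 + 35 = 85 minutes.

85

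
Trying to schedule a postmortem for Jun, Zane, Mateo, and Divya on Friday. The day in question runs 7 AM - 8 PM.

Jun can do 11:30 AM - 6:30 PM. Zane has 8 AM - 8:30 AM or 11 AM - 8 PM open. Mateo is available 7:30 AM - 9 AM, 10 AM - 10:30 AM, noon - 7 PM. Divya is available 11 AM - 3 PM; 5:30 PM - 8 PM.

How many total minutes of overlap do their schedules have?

Jun ∩ Zane: 11:30-18:30.
Jun ∩ Zane ∩ Mateo: 12:00-18:30.
Jun ∩ Zane ∩ Mateo ∩ Divya: 12:00-15:00, 17:30-18:30.
So the common availability across everyone is 12:00-15:00, 17:30-18:30.
Summing the common windows: 180 + 60 = 240 minutes.

240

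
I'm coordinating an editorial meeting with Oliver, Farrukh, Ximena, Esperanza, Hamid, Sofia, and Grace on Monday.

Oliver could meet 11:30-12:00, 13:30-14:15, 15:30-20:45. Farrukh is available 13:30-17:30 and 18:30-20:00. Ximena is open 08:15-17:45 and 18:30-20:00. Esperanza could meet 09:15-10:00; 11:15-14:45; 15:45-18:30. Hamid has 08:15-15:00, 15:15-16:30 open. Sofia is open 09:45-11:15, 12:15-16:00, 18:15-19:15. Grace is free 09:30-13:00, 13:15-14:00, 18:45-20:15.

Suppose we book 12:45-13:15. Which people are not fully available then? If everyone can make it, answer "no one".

Oliver: not fully free for 12:45-13:15. Farrukh: not fully free for 12:45-13:15. Ximena: free for 12:45-13:15. Esperanza: free for 12:45-13:15. Hamid: free for 12:45-13:15. Sofia: free for 12:45-13:15. Grace: not fully free for 12:45-13:15.

Farrukh, Grace, Oliver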